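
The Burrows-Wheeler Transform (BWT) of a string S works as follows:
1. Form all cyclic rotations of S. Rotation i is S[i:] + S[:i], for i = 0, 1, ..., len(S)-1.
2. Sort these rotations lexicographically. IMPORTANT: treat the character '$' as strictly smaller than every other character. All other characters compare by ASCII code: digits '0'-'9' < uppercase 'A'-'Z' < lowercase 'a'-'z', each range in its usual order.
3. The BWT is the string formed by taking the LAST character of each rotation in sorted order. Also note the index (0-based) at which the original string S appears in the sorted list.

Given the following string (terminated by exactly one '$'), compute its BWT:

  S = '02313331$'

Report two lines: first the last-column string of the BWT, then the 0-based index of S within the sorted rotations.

All 9 rotations (rotation i = S[i:]+S[:i]):
  rot[0] = 02313331$
  rot[1] = 2313331$0
  rot[2] = 313331$02
  rot[3] = 13331$023
  rot[4] = 3331$0231
  rot[5] = 331$02313
  rot[6] = 31$023133
  rot[7] = 1$0231333
  rot[8] = $02313331
Sorted (with $ < everything):
  sorted[0] = $02313331  (last char: '1')
  sorted[1] = 02313331$  (last char: '$')
  sorted[2] = 1$0231333  (last char: '3')
  sorted[3] = 13331$023  (last char: '3')
  sorted[4] = 2313331$0  (last char: '0')
  sorted[5] = 31$023133  (last char: '3')
  sorted[6] = 313331$02  (last char: '2')
  sorted[7] = 331$02313  (last char: '3')
  sorted[8] = 3331$0231  (last char: '1')
Last column: 1$3303231
Original string S is at sorted index 1

Answer: 1$3303231
1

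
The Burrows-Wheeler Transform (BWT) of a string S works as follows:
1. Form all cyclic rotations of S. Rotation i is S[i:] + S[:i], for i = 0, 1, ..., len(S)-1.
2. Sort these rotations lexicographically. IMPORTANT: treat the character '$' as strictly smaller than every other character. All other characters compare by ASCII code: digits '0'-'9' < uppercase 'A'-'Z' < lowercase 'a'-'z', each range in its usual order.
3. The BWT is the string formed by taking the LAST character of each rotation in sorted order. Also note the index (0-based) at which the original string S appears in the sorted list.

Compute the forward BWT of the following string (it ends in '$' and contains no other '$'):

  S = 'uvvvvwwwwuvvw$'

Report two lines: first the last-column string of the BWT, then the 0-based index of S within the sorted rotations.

Answer: w$wuvuvvvvwwwv
1

Derivation:
All 14 rotations (rotation i = S[i:]+S[:i]):
  rot[0] = uvvvvwwwwuvvw$
  rot[1] = vvvvwwwwuvvw$u
  rot[2] = vvvwwwwuvvw$uv
  rot[3] = vvwwwwuvvw$uvv
  rot[4] = vwwwwuvvw$uvvv
  rot[5] = wwwwuvvw$uvvvv
  rot[6] = wwwuvvw$uvvvvw
  rot[7] = wwuvvw$uvvvvww
  rot[8] = wuvvw$uvvvvwww
  rot[9] = uvvw$uvvvvwwww
  rot[10] = vvw$uvvvvwwwwu
  rot[11] = vw$uvvvvwwwwuv
  rot[12] = w$uvvvvwwwwuvv
  rot[13] = $uvvvvwwwwuvvw
Sorted (with $ < everything):
  sorted[0] = $uvvvvwwwwuvvw  (last char: 'w')
  sorted[1] = uvvvvwwwwuvvw$  (last char: '$')
  sorted[2] = uvvw$uvvvvwwww  (last char: 'w')
  sorted[3] = vvvvwwwwuvvw$u  (last char: 'u')
  sorted[4] = vvvwwwwuvvw$uv  (last char: 'v')
  sorted[5] = vvw$uvvvvwwwwu  (last char: 'u')
  sorted[6] = vvwwwwuvvw$uvv  (last char: 'v')
  sorted[7] = vw$uvvvvwwwwuv  (last char: 'v')
  sorted[8] = vwwwwuvvw$uvvv  (last char: 'v')
  sorted[9] = w$uvvvvwwwwuvv  (last char: 'v')
  sorted[10] = wuvvw$uvvvvwww  (last char: 'w')
  sorted[11] = wwuvvw$uvvvvww  (last char: 'w')
  sorted[12] = wwwuvvw$uvvvvw  (last char: 'w')
  sorted[13] = wwwwuvvw$uvvvv  (last char: 'v')
Last column: w$wuvuvvvvwwwv
Original string S is at sorted index 1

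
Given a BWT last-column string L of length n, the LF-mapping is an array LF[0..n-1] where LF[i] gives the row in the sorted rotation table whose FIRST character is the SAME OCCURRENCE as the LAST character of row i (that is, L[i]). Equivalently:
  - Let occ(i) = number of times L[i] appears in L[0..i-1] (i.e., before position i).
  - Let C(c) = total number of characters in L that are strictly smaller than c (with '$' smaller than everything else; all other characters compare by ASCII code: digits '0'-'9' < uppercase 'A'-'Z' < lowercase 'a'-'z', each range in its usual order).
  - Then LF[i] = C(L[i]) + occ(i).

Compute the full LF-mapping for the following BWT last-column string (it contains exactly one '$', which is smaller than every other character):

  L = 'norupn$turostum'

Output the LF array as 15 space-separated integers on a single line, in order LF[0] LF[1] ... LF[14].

Answer: 2 4 7 12 6 3 0 10 13 8 5 9 11 14 1

Derivation:
Char counts: '$':1, 'm':1, 'n':2, 'o':2, 'p':1, 'r':2, 's':1, 't':2, 'u':3
C (first-col start): C('$')=0, C('m')=1, C('n')=2, C('o')=4, C('p')=6, C('r')=7, C('s')=9, C('t')=10, C('u')=12
L[0]='n': occ=0, LF[0]=C('n')+0=2+0=2
L[1]='o': occ=0, LF[1]=C('o')+0=4+0=4
L[2]='r': occ=0, LF[2]=C('r')+0=7+0=7
L[3]='u': occ=0, LF[3]=C('u')+0=12+0=12
L[4]='p': occ=0, LF[4]=C('p')+0=6+0=6
L[5]='n': occ=1, LF[5]=C('n')+1=2+1=3
L[6]='$': occ=0, LF[6]=C('$')+0=0+0=0
L[7]='t': occ=0, LF[7]=C('t')+0=10+0=10
L[8]='u': occ=1, LF[8]=C('u')+1=12+1=13
L[9]='r': occ=1, LF[9]=C('r')+1=7+1=8
L[10]='o': occ=1, LF[10]=C('o')+1=4+1=5
L[11]='s': occ=0, LF[11]=C('s')+0=9+0=9
L[12]='t': occ=1, LF[12]=C('t')+1=10+1=11
L[13]='u': occ=2, LF[13]=C('u')+2=12+2=14
L[14]='m': occ=0, LF[14]=C('m')+0=1+0=1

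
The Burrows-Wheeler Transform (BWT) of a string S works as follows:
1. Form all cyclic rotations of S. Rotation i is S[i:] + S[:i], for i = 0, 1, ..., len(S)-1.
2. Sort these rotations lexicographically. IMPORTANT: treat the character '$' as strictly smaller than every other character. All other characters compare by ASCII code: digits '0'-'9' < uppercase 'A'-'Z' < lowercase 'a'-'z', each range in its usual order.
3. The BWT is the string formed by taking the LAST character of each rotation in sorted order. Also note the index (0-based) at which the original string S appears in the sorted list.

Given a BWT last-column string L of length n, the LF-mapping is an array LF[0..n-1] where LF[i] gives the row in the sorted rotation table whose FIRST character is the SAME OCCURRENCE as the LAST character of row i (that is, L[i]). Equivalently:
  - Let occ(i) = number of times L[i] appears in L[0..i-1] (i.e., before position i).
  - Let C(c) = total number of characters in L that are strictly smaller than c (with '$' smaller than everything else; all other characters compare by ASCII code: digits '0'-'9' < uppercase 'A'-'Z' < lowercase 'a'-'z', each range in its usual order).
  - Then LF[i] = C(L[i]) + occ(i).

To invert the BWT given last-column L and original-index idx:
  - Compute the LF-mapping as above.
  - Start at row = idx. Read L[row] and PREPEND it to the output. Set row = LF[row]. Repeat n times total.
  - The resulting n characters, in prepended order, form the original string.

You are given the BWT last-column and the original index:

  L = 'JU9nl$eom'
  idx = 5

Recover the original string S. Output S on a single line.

LF mapping: 2 3 1 7 5 0 4 8 6
Walk LF starting at row 5, prepending L[row]:
  step 1: row=5, L[5]='$', prepend. Next row=LF[5]=0
  step 2: row=0, L[0]='J', prepend. Next row=LF[0]=2
  step 3: row=2, L[2]='9', prepend. Next row=LF[2]=1
  step 4: row=1, L[1]='U', prepend. Next row=LF[1]=3
  step 5: row=3, L[3]='n', prepend. Next row=LF[3]=7
  step 6: row=7, L[7]='o', prepend. Next row=LF[7]=8
  step 7: row=8, L[8]='m', prepend. Next row=LF[8]=6
  step 8: row=6, L[6]='e', prepend. Next row=LF[6]=4
  step 9: row=4, L[4]='l', prepend. Next row=LF[4]=5
Reversed output: lemonU9J$

Answer: lemonU9J$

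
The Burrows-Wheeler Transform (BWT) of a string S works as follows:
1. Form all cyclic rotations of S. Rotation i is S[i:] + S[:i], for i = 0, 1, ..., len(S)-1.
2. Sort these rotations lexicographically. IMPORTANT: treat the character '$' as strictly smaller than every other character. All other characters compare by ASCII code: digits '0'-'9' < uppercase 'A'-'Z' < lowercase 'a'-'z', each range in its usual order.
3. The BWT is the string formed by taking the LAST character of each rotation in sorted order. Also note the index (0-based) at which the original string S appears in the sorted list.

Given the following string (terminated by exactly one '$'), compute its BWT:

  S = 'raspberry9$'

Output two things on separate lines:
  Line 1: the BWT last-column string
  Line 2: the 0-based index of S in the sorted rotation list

All 11 rotations (rotation i = S[i:]+S[:i]):
  rot[0] = raspberry9$
  rot[1] = aspberry9$r
  rot[2] = spberry9$ra
  rot[3] = pberry9$ras
  rot[4] = berry9$rasp
  rot[5] = erry9$raspb
  rot[6] = rry9$raspbe
  rot[7] = ry9$raspber
  rot[8] = y9$raspberr
  rot[9] = 9$raspberry
  rot[10] = $raspberry9
Sorted (with $ < everything):
  sorted[0] = $raspberry9  (last char: '9')
  sorted[1] = 9$raspberry  (last char: 'y')
  sorted[2] = aspberry9$r  (last char: 'r')
  sorted[3] = berry9$rasp  (last char: 'p')
  sorted[4] = erry9$raspb  (last char: 'b')
  sorted[5] = pberry9$ras  (last char: 's')
  sorted[6] = raspberry9$  (last char: '$')
  sorted[7] = rry9$raspbe  (last char: 'e')
  sorted[8] = ry9$raspber  (last char: 'r')
  sorted[9] = spberry9$ra  (last char: 'a')
  sorted[10] = y9$raspberr  (last char: 'r')
Last column: 9yrpbs$erar
Original string S is at sorted index 6

Answer: 9yrpbs$erar
6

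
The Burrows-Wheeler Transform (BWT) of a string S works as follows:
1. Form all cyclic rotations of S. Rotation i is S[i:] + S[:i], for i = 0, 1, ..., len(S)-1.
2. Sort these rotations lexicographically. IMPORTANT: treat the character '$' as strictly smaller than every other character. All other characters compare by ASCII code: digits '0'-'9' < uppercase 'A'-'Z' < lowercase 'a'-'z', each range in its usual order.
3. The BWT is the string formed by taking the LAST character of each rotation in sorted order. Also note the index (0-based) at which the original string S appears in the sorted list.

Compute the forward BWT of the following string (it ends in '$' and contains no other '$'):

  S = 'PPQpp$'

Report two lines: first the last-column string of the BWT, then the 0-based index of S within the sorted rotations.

All 6 rotations (rotation i = S[i:]+S[:i]):
  rot[0] = PPQpp$
  rot[1] = PQpp$P
  rot[2] = Qpp$PP
  rot[3] = pp$PPQ
  rot[4] = p$PPQp
  rot[5] = $PPQpp
Sorted (with $ < everything):
  sorted[0] = $PPQpp  (last char: 'p')
  sorted[1] = PPQpp$  (last char: '$')
  sorted[2] = PQpp$P  (last char: 'P')
  sorted[3] = Qpp$PP  (last char: 'P')
  sorted[4] = p$PPQp  (last char: 'p')
  sorted[5] = pp$PPQ  (last char: 'Q')
Last column: p$PPpQ
Original string S is at sorted index 1

Answer: p$PPpQ
1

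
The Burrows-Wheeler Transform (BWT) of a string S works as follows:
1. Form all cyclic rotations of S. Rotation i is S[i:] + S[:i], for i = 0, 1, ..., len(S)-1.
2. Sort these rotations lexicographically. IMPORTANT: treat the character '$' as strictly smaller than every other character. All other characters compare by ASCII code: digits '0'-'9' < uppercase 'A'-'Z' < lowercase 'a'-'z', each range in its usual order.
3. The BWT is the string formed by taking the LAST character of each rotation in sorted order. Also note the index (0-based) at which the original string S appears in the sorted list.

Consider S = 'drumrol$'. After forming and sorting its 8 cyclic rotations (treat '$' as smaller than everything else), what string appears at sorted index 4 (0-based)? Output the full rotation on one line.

Answer: ol$drumr

Derivation:
All 8 rotations (rotation i = S[i:]+S[:i]):
  rot[0] = drumrol$
  rot[1] = rumrol$d
  rot[2] = umrol$dr
  rot[3] = mrol$dru
  rot[4] = rol$drum
  rot[5] = ol$drumr
  rot[6] = l$drumro
  rot[7] = $drumrol
Sorted (with $ < everything):
  sorted[0] = $drumrol
  sorted[1] = drumrol$
  sorted[2] = l$drumro
  sorted[3] = mrol$dru
  sorted[4] = ol$drumr
  sorted[5] = rol$drum
  sorted[6] = rumrol$d
  sorted[7] = umrol$dr
sorted[4] = ol$drumr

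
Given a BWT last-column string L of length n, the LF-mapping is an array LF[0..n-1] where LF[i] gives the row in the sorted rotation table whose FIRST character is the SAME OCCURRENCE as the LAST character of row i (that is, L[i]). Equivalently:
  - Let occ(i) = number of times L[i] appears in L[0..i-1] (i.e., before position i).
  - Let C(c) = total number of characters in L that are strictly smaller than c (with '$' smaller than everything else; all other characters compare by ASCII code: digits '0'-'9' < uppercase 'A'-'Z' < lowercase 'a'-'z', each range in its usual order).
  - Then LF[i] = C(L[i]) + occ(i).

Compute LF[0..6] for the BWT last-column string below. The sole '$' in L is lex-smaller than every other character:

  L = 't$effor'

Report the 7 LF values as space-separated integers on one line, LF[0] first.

Answer: 6 0 1 2 3 4 5

Derivation:
Char counts: '$':1, 'e':1, 'f':2, 'o':1, 'r':1, 't':1
C (first-col start): C('$')=0, C('e')=1, C('f')=2, C('o')=4, C('r')=5, C('t')=6
L[0]='t': occ=0, LF[0]=C('t')+0=6+0=6
L[1]='$': occ=0, LF[1]=C('$')+0=0+0=0
L[2]='e': occ=0, LF[2]=C('e')+0=1+0=1
L[3]='f': occ=0, LF[3]=C('f')+0=2+0=2
L[4]='f': occ=1, LF[4]=C('f')+1=2+1=3
L[5]='o': occ=0, LF[5]=C('o')+0=4+0=4
L[6]='r': occ=0, LF[6]=C('r')+0=5+0=5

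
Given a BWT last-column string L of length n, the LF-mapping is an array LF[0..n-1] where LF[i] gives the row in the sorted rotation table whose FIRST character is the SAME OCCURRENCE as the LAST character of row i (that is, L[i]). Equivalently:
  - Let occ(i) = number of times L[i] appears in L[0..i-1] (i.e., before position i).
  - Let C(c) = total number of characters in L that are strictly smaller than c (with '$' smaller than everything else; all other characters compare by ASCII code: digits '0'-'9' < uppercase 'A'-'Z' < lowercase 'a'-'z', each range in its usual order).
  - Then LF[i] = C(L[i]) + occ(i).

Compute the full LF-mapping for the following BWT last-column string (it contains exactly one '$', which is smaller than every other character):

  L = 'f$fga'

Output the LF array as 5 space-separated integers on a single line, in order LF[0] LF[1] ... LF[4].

Char counts: '$':1, 'a':1, 'f':2, 'g':1
C (first-col start): C('$')=0, C('a')=1, C('f')=2, C('g')=4
L[0]='f': occ=0, LF[0]=C('f')+0=2+0=2
L[1]='$': occ=0, LF[1]=C('$')+0=0+0=0
L[2]='f': occ=1, LF[2]=C('f')+1=2+1=3
L[3]='g': occ=0, LF[3]=C('g')+0=4+0=4
L[4]='a': occ=0, LF[4]=C('a')+0=1+0=1

Answer: 2 0 3 4 1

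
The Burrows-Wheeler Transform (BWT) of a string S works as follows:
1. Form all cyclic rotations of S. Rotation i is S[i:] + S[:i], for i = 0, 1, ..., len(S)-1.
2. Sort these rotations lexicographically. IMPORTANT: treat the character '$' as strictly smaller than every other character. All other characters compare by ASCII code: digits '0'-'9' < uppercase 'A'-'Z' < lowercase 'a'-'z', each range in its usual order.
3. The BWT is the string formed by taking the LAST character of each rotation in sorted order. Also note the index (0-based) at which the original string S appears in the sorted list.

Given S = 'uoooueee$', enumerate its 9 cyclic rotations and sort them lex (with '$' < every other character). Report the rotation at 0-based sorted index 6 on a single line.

All 9 rotations (rotation i = S[i:]+S[:i]):
  rot[0] = uoooueee$
  rot[1] = oooueee$u
  rot[2] = ooueee$uo
  rot[3] = oueee$uoo
  rot[4] = ueee$uooo
  rot[5] = eee$uooou
  rot[6] = ee$uoooue
  rot[7] = e$uooouee
  rot[8] = $uoooueee
Sorted (with $ < everything):
  sorted[0] = $uoooueee
  sorted[1] = e$uooouee
  sorted[2] = ee$uoooue
  sorted[3] = eee$uooou
  sorted[4] = oooueee$u
  sorted[5] = ooueee$uo
  sorted[6] = oueee$uoo
  sorted[7] = ueee$uooo
  sorted[8] = uoooueee$
sorted[6] = oueee$uoo

Answer: oueee$uoo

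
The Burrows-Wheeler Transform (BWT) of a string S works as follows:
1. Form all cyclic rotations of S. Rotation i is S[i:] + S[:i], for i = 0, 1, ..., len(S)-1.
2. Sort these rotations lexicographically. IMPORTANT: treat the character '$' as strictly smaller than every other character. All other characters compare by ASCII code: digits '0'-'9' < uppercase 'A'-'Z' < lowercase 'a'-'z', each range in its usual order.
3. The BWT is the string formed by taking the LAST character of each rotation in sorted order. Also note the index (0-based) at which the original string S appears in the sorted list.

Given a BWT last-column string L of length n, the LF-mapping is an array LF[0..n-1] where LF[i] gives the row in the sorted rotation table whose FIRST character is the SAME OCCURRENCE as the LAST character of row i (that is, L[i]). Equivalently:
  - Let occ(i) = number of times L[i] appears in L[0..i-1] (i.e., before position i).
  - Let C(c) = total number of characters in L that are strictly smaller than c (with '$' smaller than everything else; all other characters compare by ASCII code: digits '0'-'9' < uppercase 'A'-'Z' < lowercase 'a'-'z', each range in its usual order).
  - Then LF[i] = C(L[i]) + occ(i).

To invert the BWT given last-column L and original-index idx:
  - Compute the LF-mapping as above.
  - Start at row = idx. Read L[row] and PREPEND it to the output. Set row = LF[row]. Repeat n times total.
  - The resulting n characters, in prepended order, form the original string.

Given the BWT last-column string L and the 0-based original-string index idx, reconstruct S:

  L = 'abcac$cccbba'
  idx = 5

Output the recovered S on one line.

Answer: bcbccaaccba$

Derivation:
LF mapping: 1 4 7 2 8 0 9 10 11 5 6 3
Walk LF starting at row 5, prepending L[row]:
  step 1: row=5, L[5]='$', prepend. Next row=LF[5]=0
  step 2: row=0, L[0]='a', prepend. Next row=LF[0]=1
  step 3: row=1, L[1]='b', prepend. Next row=LF[1]=4
  step 4: row=4, L[4]='c', prepend. Next row=LF[4]=8
  step 5: row=8, L[8]='c', prepend. Next row=LF[8]=11
  step 6: row=11, L[11]='a', prepend. Next row=LF[11]=3
  step 7: row=3, L[3]='a', prepend. Next row=LF[3]=2
  step 8: row=2, L[2]='c', prepend. Next row=LF[2]=7
  step 9: row=7, L[7]='c', prepend. Next row=LF[7]=10
  step 10: row=10, L[10]='b', prepend. Next row=LF[10]=6
  step 11: row=6, L[6]='c', prepend. Next row=LF[6]=9
  step 12: row=9, L[9]='b', prepend. Next row=LF[9]=5
Reversed output: bcbccaaccba$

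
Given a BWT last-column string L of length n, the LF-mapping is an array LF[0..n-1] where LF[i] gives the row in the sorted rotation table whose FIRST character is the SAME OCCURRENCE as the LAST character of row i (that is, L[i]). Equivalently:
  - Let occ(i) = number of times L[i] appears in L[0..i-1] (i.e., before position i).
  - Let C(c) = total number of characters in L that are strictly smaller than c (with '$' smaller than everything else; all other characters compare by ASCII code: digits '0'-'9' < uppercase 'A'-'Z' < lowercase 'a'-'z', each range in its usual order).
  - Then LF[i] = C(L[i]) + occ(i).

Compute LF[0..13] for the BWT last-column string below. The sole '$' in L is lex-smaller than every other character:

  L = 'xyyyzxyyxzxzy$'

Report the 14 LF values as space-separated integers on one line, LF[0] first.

Char counts: '$':1, 'x':4, 'y':6, 'z':3
C (first-col start): C('$')=0, C('x')=1, C('y')=5, C('z')=11
L[0]='x': occ=0, LF[0]=C('x')+0=1+0=1
L[1]='y': occ=0, LF[1]=C('y')+0=5+0=5
L[2]='y': occ=1, LF[2]=C('y')+1=5+1=6
L[3]='y': occ=2, LF[3]=C('y')+2=5+2=7
L[4]='z': occ=0, LF[4]=C('z')+0=11+0=11
L[5]='x': occ=1, LF[5]=C('x')+1=1+1=2
L[6]='y': occ=3, LF[6]=C('y')+3=5+3=8
L[7]='y': occ=4, LF[7]=C('y')+4=5+4=9
L[8]='x': occ=2, LF[8]=C('x')+2=1+2=3
L[9]='z': occ=1, LF[9]=C('z')+1=11+1=12
L[10]='x': occ=3, LF[10]=C('x')+3=1+3=4
L[11]='z': occ=2, LF[11]=C('z')+2=11+2=13
L[12]='y': occ=5, LF[12]=C('y')+5=5+5=10
L[13]='$': occ=0, LF[13]=C('$')+0=0+0=0

Answer: 1 5 6 7 11 2 8 9 3 12 4 13 10 0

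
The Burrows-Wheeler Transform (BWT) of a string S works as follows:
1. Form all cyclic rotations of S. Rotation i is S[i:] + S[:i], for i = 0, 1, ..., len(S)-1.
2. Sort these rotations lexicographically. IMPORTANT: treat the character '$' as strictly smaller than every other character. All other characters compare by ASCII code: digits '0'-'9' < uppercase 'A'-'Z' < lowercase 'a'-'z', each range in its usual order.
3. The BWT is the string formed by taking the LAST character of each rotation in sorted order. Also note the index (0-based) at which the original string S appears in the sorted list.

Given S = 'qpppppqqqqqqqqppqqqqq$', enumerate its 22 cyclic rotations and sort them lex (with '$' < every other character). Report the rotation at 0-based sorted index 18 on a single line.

All 22 rotations (rotation i = S[i:]+S[:i]):
  rot[0] = qpppppqqqqqqqqppqqqqq$
  rot[1] = pppppqqqqqqqqppqqqqq$q
  rot[2] = ppppqqqqqqqqppqqqqq$qp
  rot[3] = pppqqqqqqqqppqqqqq$qpp
  rot[4] = ppqqqqqqqqppqqqqq$qppp
  rot[5] = pqqqqqqqqppqqqqq$qpppp
  rot[6] = qqqqqqqqppqqqqq$qppppp
  rot[7] = qqqqqqqppqqqqq$qpppppq
  rot[8] = qqqqqqppqqqqq$qpppppqq
  rot[9] = qqqqqppqqqqq$qpppppqqq
  rot[10] = qqqqppqqqqq$qpppppqqqq
  rot[11] = qqqppqqqqq$qpppppqqqqq
  rot[12] = qqppqqqqq$qpppppqqqqqq
  rot[13] = qppqqqqq$qpppppqqqqqqq
  rot[14] = ppqqqqq$qpppppqqqqqqqq
  rot[15] = pqqqqq$qpppppqqqqqqqqp
  rot[16] = qqqqq$qpppppqqqqqqqqpp
  rot[17] = qqqq$qpppppqqqqqqqqppq
  rot[18] = qqq$qpppppqqqqqqqqppqq
  rot[19] = qq$qpppppqqqqqqqqppqqq
  rot[20] = q$qpppppqqqqqqqqppqqqq
  rot[21] = $qpppppqqqqqqqqppqqqqq
Sorted (with $ < everything):
  sorted[0] = $qpppppqqqqqqqqppqqqqq
  sorted[1] = pppppqqqqqqqqppqqqqq$q
  sorted[2] = ppppqqqqqqqqppqqqqq$qp
  sorted[3] = pppqqqqqqqqppqqqqq$qpp
  sorted[4] = ppqqqqq$qpppppqqqqqqqq
  sorted[5] = ppqqqqqqqqppqqqqq$qppp
  sorted[6] = pqqqqq$qpppppqqqqqqqqp
  sorted[7] = pqqqqqqqqppqqqqq$qpppp
  sorted[8] = q$qpppppqqqqqqqqppqqqq
  sorted[9] = qpppppqqqqqqqqppqqqqq$
  sorted[10] = qppqqqqq$qpppppqqqqqqq
  sorted[11] = qq$qpppppqqqqqqqqppqqq
  sorted[12] = qqppqqqqq$qpppppqqqqqq
  sorted[13] = qqq$qpppppqqqqqqqqppqq
  sorted[14] = qqqppqqqqq$qpppppqqqqq
  sorted[15] = qqqq$qpppppqqqqqqqqppq
  sorted[16] = qqqqppqqqqq$qpppppqqqq
  sorted[17] = qqqqq$qpppppqqqqqqqqpp
  sorted[18] = qqqqqppqqqqq$qpppppqqq
  sorted[19] = qqqqqqppqqqqq$qpppppqq
  sorted[20] = qqqqqqqppqqqqq$qpppppq
  sorted[21] = qqqqqqqqppqqqqq$qppppp
sorted[18] = qqqqqppqqqqq$qpppppqqq

Answer: qqqqqppqqqqq$qpppppqqq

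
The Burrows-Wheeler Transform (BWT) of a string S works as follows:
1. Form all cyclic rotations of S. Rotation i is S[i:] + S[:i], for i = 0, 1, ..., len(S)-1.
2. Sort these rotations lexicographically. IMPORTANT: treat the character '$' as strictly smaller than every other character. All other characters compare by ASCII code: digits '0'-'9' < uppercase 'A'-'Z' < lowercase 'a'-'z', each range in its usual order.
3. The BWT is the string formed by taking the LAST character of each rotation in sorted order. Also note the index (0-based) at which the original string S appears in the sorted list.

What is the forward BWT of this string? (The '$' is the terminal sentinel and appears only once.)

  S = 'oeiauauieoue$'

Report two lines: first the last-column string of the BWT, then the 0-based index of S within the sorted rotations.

Answer: eiuuoieu$eaoa
8

Derivation:
All 13 rotations (rotation i = S[i:]+S[:i]):
  rot[0] = oeiauauieoue$
  rot[1] = eiauauieoue$o
  rot[2] = iauauieoue$oe
  rot[3] = auauieoue$oei
  rot[4] = uauieoue$oeia
  rot[5] = auieoue$oeiau
  rot[6] = uieoue$oeiaua
  rot[7] = ieoue$oeiauau
  rot[8] = eoue$oeiauaui
  rot[9] = oue$oeiauauie
  rot[10] = ue$oeiauauieo
  rot[11] = e$oeiauauieou
  rot[12] = $oeiauauieoue
Sorted (with $ < everything):
  sorted[0] = $oeiauauieoue  (last char: 'e')
  sorted[1] = auauieoue$oei  (last char: 'i')
  sorted[2] = auieoue$oeiau  (last char: 'u')
  sorted[3] = e$oeiauauieou  (last char: 'u')
  sorted[4] = eiauauieoue$o  (last char: 'o')
  sorted[5] = eoue$oeiauaui  (last char: 'i')
  sorted[6] = iauauieoue$oe  (last char: 'e')
  sorted[7] = ieoue$oeiauau  (last char: 'u')
  sorted[8] = oeiauauieoue$  (last char: '$')
  sorted[9] = oue$oeiauauie  (last char: 'e')
  sorted[10] = uauieoue$oeia  (last char: 'a')
  sorted[11] = ue$oeiauauieo  (last char: 'o')
  sorted[12] = uieoue$oeiaua  (last char: 'a')
Last column: eiuuoieu$eaoa
Original string S is at sorted index 8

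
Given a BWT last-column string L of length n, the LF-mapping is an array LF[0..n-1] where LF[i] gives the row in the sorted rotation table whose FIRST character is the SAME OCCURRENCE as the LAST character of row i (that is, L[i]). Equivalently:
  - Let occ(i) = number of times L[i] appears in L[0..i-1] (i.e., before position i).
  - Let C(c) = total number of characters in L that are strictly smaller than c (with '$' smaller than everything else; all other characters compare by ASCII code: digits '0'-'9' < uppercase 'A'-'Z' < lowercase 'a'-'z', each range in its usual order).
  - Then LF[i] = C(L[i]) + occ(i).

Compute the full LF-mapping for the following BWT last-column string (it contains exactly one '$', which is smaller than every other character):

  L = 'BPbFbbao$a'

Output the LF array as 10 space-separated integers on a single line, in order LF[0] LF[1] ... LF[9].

Char counts: '$':1, 'B':1, 'F':1, 'P':1, 'a':2, 'b':3, 'o':1
C (first-col start): C('$')=0, C('B')=1, C('F')=2, C('P')=3, C('a')=4, C('b')=6, C('o')=9
L[0]='B': occ=0, LF[0]=C('B')+0=1+0=1
L[1]='P': occ=0, LF[1]=C('P')+0=3+0=3
L[2]='b': occ=0, LF[2]=C('b')+0=6+0=6
L[3]='F': occ=0, LF[3]=C('F')+0=2+0=2
L[4]='b': occ=1, LF[4]=C('b')+1=6+1=7
L[5]='b': occ=2, LF[5]=C('b')+2=6+2=8
L[6]='a': occ=0, LF[6]=C('a')+0=4+0=4
L[7]='o': occ=0, LF[7]=C('o')+0=9+0=9
L[8]='$': occ=0, LF[8]=C('$')+0=0+0=0
L[9]='a': occ=1, LF[9]=C('a')+1=4+1=5

Answer: 1 3 6 2 7 8 4 9 0 5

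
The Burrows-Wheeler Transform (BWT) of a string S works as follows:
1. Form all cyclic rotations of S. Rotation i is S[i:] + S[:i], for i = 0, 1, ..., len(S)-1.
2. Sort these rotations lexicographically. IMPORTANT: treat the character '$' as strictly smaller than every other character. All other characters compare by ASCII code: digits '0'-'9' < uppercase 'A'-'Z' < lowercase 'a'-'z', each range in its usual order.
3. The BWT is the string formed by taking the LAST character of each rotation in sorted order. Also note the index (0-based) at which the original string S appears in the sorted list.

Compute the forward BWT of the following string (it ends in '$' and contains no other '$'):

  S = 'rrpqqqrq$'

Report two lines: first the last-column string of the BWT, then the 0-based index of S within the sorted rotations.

Answer: qrrpqqrq$
8

Derivation:
All 9 rotations (rotation i = S[i:]+S[:i]):
  rot[0] = rrpqqqrq$
  rot[1] = rpqqqrq$r
  rot[2] = pqqqrq$rr
  rot[3] = qqqrq$rrp
  rot[4] = qqrq$rrpq
  rot[5] = qrq$rrpqq
  rot[6] = rq$rrpqqq
  rot[7] = q$rrpqqqr
  rot[8] = $rrpqqqrq
Sorted (with $ < everything):
  sorted[0] = $rrpqqqrq  (last char: 'q')
  sorted[1] = pqqqrq$rr  (last char: 'r')
  sorted[2] = q$rrpqqqr  (last char: 'r')
  sorted[3] = qqqrq$rrp  (last char: 'p')
  sorted[4] = qqrq$rrpq  (last char: 'q')
  sorted[5] = qrq$rrpqq  (last char: 'q')
  sorted[6] = rpqqqrq$r  (last char: 'r')
  sorted[7] = rq$rrpqqq  (last char: 'q')
  sorted[8] = rrpqqqrq$  (last char: '$')
Last column: qrrpqqrq$
Original string S is at sorted index 8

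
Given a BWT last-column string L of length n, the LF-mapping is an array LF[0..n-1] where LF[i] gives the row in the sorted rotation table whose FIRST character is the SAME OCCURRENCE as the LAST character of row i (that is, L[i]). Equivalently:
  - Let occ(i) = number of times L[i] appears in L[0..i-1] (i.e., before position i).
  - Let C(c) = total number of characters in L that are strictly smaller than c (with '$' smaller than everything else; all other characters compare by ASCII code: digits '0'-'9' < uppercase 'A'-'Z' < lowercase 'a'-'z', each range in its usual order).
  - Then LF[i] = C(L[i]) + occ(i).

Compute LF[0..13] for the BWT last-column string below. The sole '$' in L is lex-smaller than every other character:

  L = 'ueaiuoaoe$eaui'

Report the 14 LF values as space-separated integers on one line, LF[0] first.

Answer: 11 4 1 7 12 9 2 10 5 0 6 3 13 8

Derivation:
Char counts: '$':1, 'a':3, 'e':3, 'i':2, 'o':2, 'u':3
C (first-col start): C('$')=0, C('a')=1, C('e')=4, C('i')=7, C('o')=9, C('u')=11
L[0]='u': occ=0, LF[0]=C('u')+0=11+0=11
L[1]='e': occ=0, LF[1]=C('e')+0=4+0=4
L[2]='a': occ=0, LF[2]=C('a')+0=1+0=1
L[3]='i': occ=0, LF[3]=C('i')+0=7+0=7
L[4]='u': occ=1, LF[4]=C('u')+1=11+1=12
L[5]='o': occ=0, LF[5]=C('o')+0=9+0=9
L[6]='a': occ=1, LF[6]=C('a')+1=1+1=2
L[7]='o': occ=1, LF[7]=C('o')+1=9+1=10
L[8]='e': occ=1, LF[8]=C('e')+1=4+1=5
L[9]='$': occ=0, LF[9]=C('$')+0=0+0=0
L[10]='e': occ=2, LF[10]=C('e')+2=4+2=6
L[11]='a': occ=2, LF[11]=C('a')+2=1+2=3
L[12]='u': occ=2, LF[12]=C('u')+2=11+2=13
L[13]='i': occ=1, LF[13]=C('i')+1=7+1=8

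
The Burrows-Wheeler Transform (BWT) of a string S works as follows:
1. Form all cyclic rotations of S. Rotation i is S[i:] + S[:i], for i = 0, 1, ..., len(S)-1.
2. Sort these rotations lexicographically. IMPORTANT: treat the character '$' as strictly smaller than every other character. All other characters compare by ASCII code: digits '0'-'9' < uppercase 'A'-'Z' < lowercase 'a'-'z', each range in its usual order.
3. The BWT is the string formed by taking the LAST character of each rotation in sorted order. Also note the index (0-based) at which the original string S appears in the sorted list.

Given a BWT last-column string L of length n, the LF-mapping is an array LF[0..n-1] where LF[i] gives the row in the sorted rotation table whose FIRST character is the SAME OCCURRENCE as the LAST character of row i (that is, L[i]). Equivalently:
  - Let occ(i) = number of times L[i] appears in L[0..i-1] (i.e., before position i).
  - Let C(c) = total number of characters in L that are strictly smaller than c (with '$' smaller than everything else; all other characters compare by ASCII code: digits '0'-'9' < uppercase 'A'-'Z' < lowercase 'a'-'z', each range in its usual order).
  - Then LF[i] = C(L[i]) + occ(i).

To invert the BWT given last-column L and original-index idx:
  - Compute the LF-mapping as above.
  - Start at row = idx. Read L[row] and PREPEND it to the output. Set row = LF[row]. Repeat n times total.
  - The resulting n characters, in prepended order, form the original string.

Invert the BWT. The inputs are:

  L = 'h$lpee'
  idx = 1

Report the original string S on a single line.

Answer: eleph$

Derivation:
LF mapping: 3 0 4 5 1 2
Walk LF starting at row 1, prepending L[row]:
  step 1: row=1, L[1]='$', prepend. Next row=LF[1]=0
  step 2: row=0, L[0]='h', prepend. Next row=LF[0]=3
  step 3: row=3, L[3]='p', prepend. Next row=LF[3]=5
  step 4: row=5, L[5]='e', prepend. Next row=LF[5]=2
  step 5: row=2, L[2]='l', prepend. Next row=LF[2]=4
  step 6: row=4, L[4]='e', prepend. Next row=LF[4]=1
Reversed output: eleph$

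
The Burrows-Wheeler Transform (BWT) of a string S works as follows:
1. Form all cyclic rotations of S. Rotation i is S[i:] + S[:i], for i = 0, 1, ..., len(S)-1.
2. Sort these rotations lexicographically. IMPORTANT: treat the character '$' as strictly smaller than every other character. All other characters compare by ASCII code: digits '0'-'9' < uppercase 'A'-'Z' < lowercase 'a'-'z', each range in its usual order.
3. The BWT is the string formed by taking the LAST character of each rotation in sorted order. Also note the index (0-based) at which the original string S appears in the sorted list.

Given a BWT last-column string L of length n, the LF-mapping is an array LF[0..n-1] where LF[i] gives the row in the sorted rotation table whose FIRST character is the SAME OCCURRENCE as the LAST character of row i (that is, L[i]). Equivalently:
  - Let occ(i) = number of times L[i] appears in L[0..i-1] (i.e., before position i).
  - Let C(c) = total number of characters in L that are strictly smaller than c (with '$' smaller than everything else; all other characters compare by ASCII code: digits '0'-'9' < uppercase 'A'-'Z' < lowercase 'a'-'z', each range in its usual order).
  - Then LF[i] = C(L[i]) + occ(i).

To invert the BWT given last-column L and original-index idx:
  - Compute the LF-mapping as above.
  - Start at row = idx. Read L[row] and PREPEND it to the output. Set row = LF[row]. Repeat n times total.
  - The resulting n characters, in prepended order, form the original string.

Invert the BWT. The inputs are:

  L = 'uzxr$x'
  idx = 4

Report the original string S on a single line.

LF mapping: 2 5 3 1 0 4
Walk LF starting at row 4, prepending L[row]:
  step 1: row=4, L[4]='$', prepend. Next row=LF[4]=0
  step 2: row=0, L[0]='u', prepend. Next row=LF[0]=2
  step 3: row=2, L[2]='x', prepend. Next row=LF[2]=3
  step 4: row=3, L[3]='r', prepend. Next row=LF[3]=1
  step 5: row=1, L[1]='z', prepend. Next row=LF[1]=5
  step 6: row=5, L[5]='x', prepend. Next row=LF[5]=4
Reversed output: xzrxu$

Answer: xzrxu$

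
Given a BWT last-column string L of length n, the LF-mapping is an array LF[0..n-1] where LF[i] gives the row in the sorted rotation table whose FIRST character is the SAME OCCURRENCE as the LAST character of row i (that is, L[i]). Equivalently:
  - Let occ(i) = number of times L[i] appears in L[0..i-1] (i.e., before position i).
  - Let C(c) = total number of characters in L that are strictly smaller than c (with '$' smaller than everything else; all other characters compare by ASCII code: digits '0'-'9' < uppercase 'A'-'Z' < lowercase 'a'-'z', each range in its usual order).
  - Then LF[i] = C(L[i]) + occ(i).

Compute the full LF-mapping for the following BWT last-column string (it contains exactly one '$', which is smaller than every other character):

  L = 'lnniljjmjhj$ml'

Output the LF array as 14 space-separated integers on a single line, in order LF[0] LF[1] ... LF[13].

Char counts: '$':1, 'h':1, 'i':1, 'j':4, 'l':3, 'm':2, 'n':2
C (first-col start): C('$')=0, C('h')=1, C('i')=2, C('j')=3, C('l')=7, C('m')=10, C('n')=12
L[0]='l': occ=0, LF[0]=C('l')+0=7+0=7
L[1]='n': occ=0, LF[1]=C('n')+0=12+0=12
L[2]='n': occ=1, LF[2]=C('n')+1=12+1=13
L[3]='i': occ=0, LF[3]=C('i')+0=2+0=2
L[4]='l': occ=1, LF[4]=C('l')+1=7+1=8
L[5]='j': occ=0, LF[5]=C('j')+0=3+0=3
L[6]='j': occ=1, LF[6]=C('j')+1=3+1=4
L[7]='m': occ=0, LF[7]=C('m')+0=10+0=10
L[8]='j': occ=2, LF[8]=C('j')+2=3+2=5
L[9]='h': occ=0, LF[9]=C('h')+0=1+0=1
L[10]='j': occ=3, LF[10]=C('j')+3=3+3=6
L[11]='$': occ=0, LF[11]=C('$')+0=0+0=0
L[12]='m': occ=1, LF[12]=C('m')+1=10+1=11
L[13]='l': occ=2, LF[13]=C('l')+2=7+2=9

Answer: 7 12 13 2 8 3 4 10 5 1 6 0 11 9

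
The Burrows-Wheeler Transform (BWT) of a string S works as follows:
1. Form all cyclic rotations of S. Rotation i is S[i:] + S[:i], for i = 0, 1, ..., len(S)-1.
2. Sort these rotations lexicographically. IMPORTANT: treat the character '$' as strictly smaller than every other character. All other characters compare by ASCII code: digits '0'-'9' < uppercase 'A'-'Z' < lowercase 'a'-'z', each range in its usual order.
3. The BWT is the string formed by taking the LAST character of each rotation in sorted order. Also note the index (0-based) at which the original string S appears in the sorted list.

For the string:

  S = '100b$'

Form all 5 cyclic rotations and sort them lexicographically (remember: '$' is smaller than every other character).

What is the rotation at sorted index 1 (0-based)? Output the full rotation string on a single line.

All 5 rotations (rotation i = S[i:]+S[:i]):
  rot[0] = 100b$
  rot[1] = 00b$1
  rot[2] = 0b$10
  rot[3] = b$100
  rot[4] = $100b
Sorted (with $ < everything):
  sorted[0] = $100b
  sorted[1] = 00b$1
  sorted[2] = 0b$10
  sorted[3] = 100b$
  sorted[4] = b$100
sorted[1] = 00b$1

Answer: 00b$1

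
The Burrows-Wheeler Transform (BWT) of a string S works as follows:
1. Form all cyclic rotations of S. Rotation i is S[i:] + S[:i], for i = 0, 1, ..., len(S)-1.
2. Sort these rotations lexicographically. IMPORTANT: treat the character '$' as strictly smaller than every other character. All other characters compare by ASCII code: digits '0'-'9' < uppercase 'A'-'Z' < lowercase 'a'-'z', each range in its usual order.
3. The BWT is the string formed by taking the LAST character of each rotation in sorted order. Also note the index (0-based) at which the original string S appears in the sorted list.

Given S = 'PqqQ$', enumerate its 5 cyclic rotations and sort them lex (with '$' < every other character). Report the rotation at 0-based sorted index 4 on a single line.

All 5 rotations (rotation i = S[i:]+S[:i]):
  rot[0] = PqqQ$
  rot[1] = qqQ$P
  rot[2] = qQ$Pq
  rot[3] = Q$Pqq
  rot[4] = $PqqQ
Sorted (with $ < everything):
  sorted[0] = $PqqQ
  sorted[1] = PqqQ$
  sorted[2] = Q$Pqq
  sorted[3] = qQ$Pq
  sorted[4] = qqQ$P
sorted[4] = qqQ$P

Answer: qqQ$P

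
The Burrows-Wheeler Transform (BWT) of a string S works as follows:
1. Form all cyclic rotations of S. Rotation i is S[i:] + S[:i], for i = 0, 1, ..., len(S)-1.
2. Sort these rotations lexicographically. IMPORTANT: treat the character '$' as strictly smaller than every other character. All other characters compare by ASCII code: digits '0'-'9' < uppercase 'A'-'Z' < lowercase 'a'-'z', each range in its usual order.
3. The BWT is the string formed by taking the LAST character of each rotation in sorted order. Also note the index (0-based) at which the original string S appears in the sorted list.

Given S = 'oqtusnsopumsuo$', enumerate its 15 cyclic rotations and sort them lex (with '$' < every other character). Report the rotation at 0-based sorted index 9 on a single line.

Answer: sopumsuo$oqtusn

Derivation:
All 15 rotations (rotation i = S[i:]+S[:i]):
  rot[0] = oqtusnsopumsuo$
  rot[1] = qtusnsopumsuo$o
  rot[2] = tusnsopumsuo$oq
  rot[3] = usnsopumsuo$oqt
  rot[4] = snsopumsuo$oqtu
  rot[5] = nsopumsuo$oqtus
  rot[6] = sopumsuo$oqtusn
  rot[7] = opumsuo$oqtusns
  rot[8] = pumsuo$oqtusnso
  rot[9] = umsuo$oqtusnsop
  rot[10] = msuo$oqtusnsopu
  rot[11] = suo$oqtusnsopum
  rot[12] = uo$oqtusnsopums
  rot[13] = o$oqtusnsopumsu
  rot[14] = $oqtusnsopumsuo
Sorted (with $ < everything):
  sorted[0] = $oqtusnsopumsuo
  sorted[1] = msuo$oqtusnsopu
  sorted[2] = nsopumsuo$oqtus
  sorted[3] = o$oqtusnsopumsu
  sorted[4] = opumsuo$oqtusns
  sorted[5] = oqtusnsopumsuo$
  sorted[6] = pumsuo$oqtusnso
  sorted[7] = qtusnsopumsuo$o
  sorted[8] = snsopumsuo$oqtu
  sorted[9] = sopumsuo$oqtusn
  sorted[10] = suo$oqtusnsopum
  sorted[11] = tusnsopumsuo$oq
  sorted[12] = umsuo$oqtusnsop
  sorted[13] = uo$oqtusnsopums
  sorted[14] = usnsopumsuo$oqt
sorted[9] = sopumsuo$oqtusn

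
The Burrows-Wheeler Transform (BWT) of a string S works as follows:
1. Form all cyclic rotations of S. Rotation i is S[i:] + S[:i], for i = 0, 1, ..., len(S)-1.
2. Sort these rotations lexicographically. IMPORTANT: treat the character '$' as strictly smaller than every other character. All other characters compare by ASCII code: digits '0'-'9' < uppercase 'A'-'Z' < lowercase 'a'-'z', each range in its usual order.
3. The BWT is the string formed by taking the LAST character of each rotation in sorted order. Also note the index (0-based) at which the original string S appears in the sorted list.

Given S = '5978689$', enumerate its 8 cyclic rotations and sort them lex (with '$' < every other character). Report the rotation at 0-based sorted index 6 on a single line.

Answer: 9$597868

Derivation:
All 8 rotations (rotation i = S[i:]+S[:i]):
  rot[0] = 5978689$
  rot[1] = 978689$5
  rot[2] = 78689$59
  rot[3] = 8689$597
  rot[4] = 689$5978
  rot[5] = 89$59786
  rot[6] = 9$597868
  rot[7] = $5978689
Sorted (with $ < everything):
  sorted[0] = $5978689
  sorted[1] = 5978689$
  sorted[2] = 689$5978
  sorted[3] = 78689$59
  sorted[4] = 8689$597
  sorted[5] = 89$59786
  sorted[6] = 9$597868
  sorted[7] = 978689$5
sorted[6] = 9$597868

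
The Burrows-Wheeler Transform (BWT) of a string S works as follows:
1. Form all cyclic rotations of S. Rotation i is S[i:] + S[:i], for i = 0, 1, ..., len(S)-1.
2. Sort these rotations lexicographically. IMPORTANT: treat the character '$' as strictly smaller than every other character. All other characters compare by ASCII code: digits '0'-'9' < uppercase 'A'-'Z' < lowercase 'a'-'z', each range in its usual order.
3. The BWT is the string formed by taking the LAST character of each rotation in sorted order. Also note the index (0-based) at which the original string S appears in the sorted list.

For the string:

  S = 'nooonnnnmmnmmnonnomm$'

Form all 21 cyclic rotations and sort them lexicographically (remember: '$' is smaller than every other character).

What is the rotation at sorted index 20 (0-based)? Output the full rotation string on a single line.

Answer: ooonnnnmmnmmnonnomm$n

Derivation:
All 21 rotations (rotation i = S[i:]+S[:i]):
  rot[0] = nooonnnnmmnmmnonnomm$
  rot[1] = ooonnnnmmnmmnonnomm$n
  rot[2] = oonnnnmmnmmnonnomm$no
  rot[3] = onnnnmmnmmnonnomm$noo
  rot[4] = nnnnmmnmmnonnomm$nooo
  rot[5] = nnnmmnmmnonnomm$nooon
  rot[6] = nnmmnmmnonnomm$nooonn
  rot[7] = nmmnmmnonnomm$nooonnn
  rot[8] = mmnmmnonnomm$nooonnnn
  rot[9] = mnmmnonnomm$nooonnnnm
  rot[10] = nmmnonnomm$nooonnnnmm
  rot[11] = mmnonnomm$nooonnnnmmn
  rot[12] = mnonnomm$nooonnnnmmnm
  rot[13] = nonnomm$nooonnnnmmnmm
  rot[14] = onnomm$nooonnnnmmnmmn
  rot[15] = nnomm$nooonnnnmmnmmno
  rot[16] = nomm$nooonnnnmmnmmnon
  rot[17] = omm$nooonnnnmmnmmnonn
  rot[18] = mm$nooonnnnmmnmmnonno
  rot[19] = m$nooonnnnmmnmmnonnom
  rot[20] = $nooonnnnmmnmmnonnomm
Sorted (with $ < everything):
  sorted[0] = $nooonnnnmmnmmnonnomm
  sorted[1] = m$nooonnnnmmnmmnonnom
  sorted[2] = mm$nooonnnnmmnmmnonno
  sorted[3] = mmnmmnonnomm$nooonnnn
  sorted[4] = mmnonnomm$nooonnnnmmn
  sorted[5] = mnmmnonnomm$nooonnnnm
  sorted[6] = mnonnomm$nooonnnnmmnm
  sorted[7] = nmmnmmnonnomm$nooonnn
  sorted[8] = nmmnonnomm$nooonnnnmm
  sorted[9] = nnmmnmmnonnomm$nooonn
  sorted[10] = nnnmmnmmnonnomm$nooon
  sorted[11] = nnnnmmnmmnonnomm$nooo
  sorted[12] = nnomm$nooonnnnmmnmmno
  sorted[13] = nomm$nooonnnnmmnmmnon
  sorted[14] = nonnomm$nooonnnnmmnmm
  sorted[15] = nooonnnnmmnmmnonnomm$
  sorted[16] = omm$nooonnnnmmnmmnonn
  sorted[17] = onnnnmmnmmnonnomm$noo
  sorted[18] = onnomm$nooonnnnmmnmmn
  sorted[19] = oonnnnmmnmmnonnomm$no
  sorted[20] = ooonnnnmmnmmnonnomm$n
sorted[20] = ooonnnnmmnmmnonnomm$n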